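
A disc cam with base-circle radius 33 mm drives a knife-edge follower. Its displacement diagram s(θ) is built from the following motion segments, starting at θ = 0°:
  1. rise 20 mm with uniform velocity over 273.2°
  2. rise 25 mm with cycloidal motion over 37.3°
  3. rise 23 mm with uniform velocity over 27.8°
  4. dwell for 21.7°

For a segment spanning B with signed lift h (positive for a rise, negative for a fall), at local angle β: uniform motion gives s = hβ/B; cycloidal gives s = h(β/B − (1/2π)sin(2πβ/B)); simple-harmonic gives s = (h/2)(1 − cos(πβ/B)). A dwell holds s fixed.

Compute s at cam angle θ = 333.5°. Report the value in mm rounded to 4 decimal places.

seg 1 [0°–273.2°] uniform, h=20: full span → s += 20 → s = 20.0000
seg 2 [273.2°–310.5°] cycloidal, h=25: full span → s += 25 → s = 45.0000
seg 3 [310.5°–338.3°] uniform, h=23: θ=333.5° here. β=23, B=27.8. 23·23/27.8 = 19.0288 → s = 64.0288

64.0288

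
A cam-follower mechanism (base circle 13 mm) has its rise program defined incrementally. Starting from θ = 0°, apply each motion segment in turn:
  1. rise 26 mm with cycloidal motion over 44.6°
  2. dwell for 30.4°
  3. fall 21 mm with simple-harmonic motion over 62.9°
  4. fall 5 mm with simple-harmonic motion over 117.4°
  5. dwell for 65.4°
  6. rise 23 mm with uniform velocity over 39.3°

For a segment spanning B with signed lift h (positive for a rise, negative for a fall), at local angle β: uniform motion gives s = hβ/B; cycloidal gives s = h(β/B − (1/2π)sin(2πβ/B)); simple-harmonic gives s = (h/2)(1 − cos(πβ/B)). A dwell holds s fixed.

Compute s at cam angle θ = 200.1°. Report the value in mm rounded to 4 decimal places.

seg 1 [0°–44.6°] cycloidal, h=26: full span → s += 26 → s = 26.0000
seg 2 [44.6°–75°] dwell: s stays 26.0000
seg 3 [75°–137.9°] simple-harmonic, h=-21: full span → s += -21 → s = 5.0000
seg 4 [137.9°–255.3°] simple-harmonic, h=-5: θ=200.1° here. β=62.2, B=117.4. -5/2·(1 − cos(π·0.5298)) = -2.7338 → s = 2.2662

2.2662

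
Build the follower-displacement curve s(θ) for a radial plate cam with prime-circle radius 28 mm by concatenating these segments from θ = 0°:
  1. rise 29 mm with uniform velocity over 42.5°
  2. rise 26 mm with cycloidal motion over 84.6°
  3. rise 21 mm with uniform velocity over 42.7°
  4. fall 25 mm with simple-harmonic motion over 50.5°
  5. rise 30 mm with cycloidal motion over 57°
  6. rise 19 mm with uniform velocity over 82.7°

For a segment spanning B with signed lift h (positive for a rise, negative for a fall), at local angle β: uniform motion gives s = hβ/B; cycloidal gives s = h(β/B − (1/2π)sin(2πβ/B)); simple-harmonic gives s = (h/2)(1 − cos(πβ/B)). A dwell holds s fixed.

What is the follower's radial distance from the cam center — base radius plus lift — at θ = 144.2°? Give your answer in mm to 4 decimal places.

seg 1 [0°–42.5°] uniform, h=29: full span → s += 29 → s = 29.0000
seg 2 [42.5°–127.1°] cycloidal, h=26: full span → s += 26 → s = 55.0000
seg 3 [127.1°–169.8°] uniform, h=21: θ=144.2° here. β=17.1, B=42.7. 21·17.1/42.7 = 8.4098 → s = 63.4098
radial distance = base radius + s = 28 + 63.4098 = 91.4098

91.4098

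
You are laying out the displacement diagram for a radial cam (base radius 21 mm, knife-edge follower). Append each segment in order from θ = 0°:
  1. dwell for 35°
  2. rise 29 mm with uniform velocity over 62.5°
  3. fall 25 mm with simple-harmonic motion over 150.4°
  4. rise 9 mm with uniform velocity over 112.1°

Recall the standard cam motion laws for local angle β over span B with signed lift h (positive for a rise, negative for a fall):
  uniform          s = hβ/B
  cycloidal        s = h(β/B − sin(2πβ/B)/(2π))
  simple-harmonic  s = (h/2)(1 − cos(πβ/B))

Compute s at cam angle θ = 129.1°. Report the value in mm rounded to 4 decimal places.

seg 1 [0°–35°] dwell: s stays 0.0000
seg 2 [35°–97.5°] uniform, h=29: full span → s += 29 → s = 29.0000
seg 3 [97.5°–247.9°] simple-harmonic, h=-25: θ=129.1° here. β=31.6, B=150.4. -25/2·(1 − cos(π·0.2101)) = -2.6256 → s = 26.3744

26.3744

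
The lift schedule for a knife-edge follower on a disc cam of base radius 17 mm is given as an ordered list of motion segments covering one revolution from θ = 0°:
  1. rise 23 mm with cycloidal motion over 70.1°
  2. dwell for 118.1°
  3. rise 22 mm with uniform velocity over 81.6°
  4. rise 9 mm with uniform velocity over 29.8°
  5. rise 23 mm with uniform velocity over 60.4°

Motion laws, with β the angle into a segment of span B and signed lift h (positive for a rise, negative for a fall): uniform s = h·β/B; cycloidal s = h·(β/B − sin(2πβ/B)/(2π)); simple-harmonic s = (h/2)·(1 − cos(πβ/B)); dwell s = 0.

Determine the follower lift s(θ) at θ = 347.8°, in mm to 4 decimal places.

seg 1 [0°–70.1°] cycloidal, h=23: full span → s += 23 → s = 23.0000
seg 2 [70.1°–188.2°] dwell: s stays 23.0000
seg 3 [188.2°–269.8°] uniform, h=22: full span → s += 22 → s = 45.0000
seg 4 [269.8°–299.6°] uniform, h=9: full span → s += 9 → s = 54.0000
seg 5 [299.6°–360°] uniform, h=23: θ=347.8° here. β=48.2, B=60.4. 23·48.2/60.4 = 18.3543 → s = 72.3543

72.3543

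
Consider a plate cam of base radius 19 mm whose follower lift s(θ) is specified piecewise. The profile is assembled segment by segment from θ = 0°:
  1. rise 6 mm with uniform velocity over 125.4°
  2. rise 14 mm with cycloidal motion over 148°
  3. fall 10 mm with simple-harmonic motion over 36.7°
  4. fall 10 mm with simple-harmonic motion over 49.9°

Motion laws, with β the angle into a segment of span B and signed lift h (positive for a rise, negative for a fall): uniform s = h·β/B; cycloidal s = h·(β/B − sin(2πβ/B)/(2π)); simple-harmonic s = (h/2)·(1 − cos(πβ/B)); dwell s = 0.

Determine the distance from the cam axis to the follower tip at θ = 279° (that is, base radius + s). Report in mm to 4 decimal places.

seg 1 [0°–125.4°] uniform, h=6: full span → s += 6 → s = 6.0000
seg 2 [125.4°–273.4°] cycloidal, h=14: full span → s += 14 → s = 20.0000
seg 3 [273.4°–310.1°] simple-harmonic, h=-10: θ=279° here. β=5.6, B=36.7. -10/2·(1 − cos(π·0.1526)) = -0.5636 → s = 19.4364
radial distance = base radius + s = 19 + 19.4364 = 38.4364

38.4364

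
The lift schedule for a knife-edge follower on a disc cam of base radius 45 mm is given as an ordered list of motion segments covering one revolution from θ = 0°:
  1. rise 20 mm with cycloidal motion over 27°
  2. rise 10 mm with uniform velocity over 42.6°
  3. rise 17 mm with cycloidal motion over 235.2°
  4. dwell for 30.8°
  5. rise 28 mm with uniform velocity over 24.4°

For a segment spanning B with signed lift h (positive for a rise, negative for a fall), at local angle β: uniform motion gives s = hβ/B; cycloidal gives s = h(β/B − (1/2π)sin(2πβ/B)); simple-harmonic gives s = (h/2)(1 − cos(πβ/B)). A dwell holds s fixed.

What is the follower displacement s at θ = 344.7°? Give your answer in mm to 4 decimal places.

seg 1 [0°–27°] cycloidal, h=20: full span → s += 20 → s = 20.0000
seg 2 [27°–69.6°] uniform, h=10: full span → s += 10 → s = 30.0000
seg 3 [69.6°–304.8°] cycloidal, h=17: full span → s += 17 → s = 47.0000
seg 4 [304.8°–335.6°] dwell: s stays 47.0000
seg 5 [335.6°–360°] uniform, h=28: θ=344.7° here. β=9.1, B=24.4. 28·9.1/24.4 = 10.4426 → s = 57.4426

57.4426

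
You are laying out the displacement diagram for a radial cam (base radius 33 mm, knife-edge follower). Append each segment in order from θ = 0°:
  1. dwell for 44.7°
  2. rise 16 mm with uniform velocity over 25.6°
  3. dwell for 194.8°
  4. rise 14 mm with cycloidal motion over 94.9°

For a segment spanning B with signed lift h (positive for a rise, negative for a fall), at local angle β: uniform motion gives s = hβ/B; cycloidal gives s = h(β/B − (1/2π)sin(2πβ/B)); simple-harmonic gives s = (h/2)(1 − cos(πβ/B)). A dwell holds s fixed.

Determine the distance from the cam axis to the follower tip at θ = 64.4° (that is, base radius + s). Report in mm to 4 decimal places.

seg 1 [0°–44.7°] dwell: s stays 0.0000
seg 2 [44.7°–70.3°] uniform, h=16: θ=64.4° here. β=19.7, B=25.6. 16·19.7/25.6 = 12.3125 → s = 12.3125
radial distance = base radius + s = 33 + 12.3125 = 45.3125

45.3125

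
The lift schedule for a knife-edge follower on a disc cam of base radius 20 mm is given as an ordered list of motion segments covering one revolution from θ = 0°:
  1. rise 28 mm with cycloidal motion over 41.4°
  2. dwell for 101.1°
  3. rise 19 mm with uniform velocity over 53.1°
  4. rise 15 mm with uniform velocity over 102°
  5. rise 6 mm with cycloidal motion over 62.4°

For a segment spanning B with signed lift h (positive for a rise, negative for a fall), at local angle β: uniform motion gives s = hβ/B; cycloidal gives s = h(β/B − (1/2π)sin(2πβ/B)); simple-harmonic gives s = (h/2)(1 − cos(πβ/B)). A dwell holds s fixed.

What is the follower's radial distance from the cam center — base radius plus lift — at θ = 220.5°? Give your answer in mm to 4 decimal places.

seg 1 [0°–41.4°] cycloidal, h=28: full span → s += 28 → s = 28.0000
seg 2 [41.4°–142.5°] dwell: s stays 28.0000
seg 3 [142.5°–195.6°] uniform, h=19: full span → s += 19 → s = 47.0000
seg 4 [195.6°–297.6°] uniform, h=15: θ=220.5° here. β=24.9, B=102. 15·24.9/102 = 3.6618 → s = 50.6618
radial distance = base radius + s = 20 + 50.6618 = 70.6618

70.6618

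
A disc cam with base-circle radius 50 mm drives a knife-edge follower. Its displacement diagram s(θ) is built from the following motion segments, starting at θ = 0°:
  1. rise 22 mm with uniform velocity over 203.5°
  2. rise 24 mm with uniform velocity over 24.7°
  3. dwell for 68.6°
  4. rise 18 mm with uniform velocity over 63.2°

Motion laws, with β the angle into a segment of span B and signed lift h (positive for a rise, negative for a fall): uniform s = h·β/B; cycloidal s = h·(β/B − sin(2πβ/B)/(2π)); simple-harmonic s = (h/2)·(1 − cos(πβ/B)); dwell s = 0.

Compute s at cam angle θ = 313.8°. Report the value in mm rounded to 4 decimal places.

seg 1 [0°–203.5°] uniform, h=22: full span → s += 22 → s = 22.0000
seg 2 [203.5°–228.2°] uniform, h=24: full span → s += 24 → s = 46.0000
seg 3 [228.2°–296.8°] dwell: s stays 46.0000
seg 4 [296.8°–360°] uniform, h=18: θ=313.8° here. β=17, B=63.2. 18·17/63.2 = 4.8418 → s = 50.8418

50.8418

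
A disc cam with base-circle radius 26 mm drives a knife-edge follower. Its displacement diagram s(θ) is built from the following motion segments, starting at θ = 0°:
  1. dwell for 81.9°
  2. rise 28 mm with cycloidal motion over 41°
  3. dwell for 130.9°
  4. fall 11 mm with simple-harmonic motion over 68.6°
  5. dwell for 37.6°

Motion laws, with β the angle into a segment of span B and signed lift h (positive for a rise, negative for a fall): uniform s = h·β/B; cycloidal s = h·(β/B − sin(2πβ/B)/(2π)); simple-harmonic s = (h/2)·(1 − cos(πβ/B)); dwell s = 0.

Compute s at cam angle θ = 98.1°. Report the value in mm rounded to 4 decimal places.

seg 1 [0°–81.9°] dwell: s stays 0.0000
seg 2 [81.9°–122.9°] cycloidal, h=28: θ=98.1° here. β=16.2, B=41. 28·(0.3951 − sin(2π·0.3951)/(2π)) = 8.3348 → s = 8.3348

8.3348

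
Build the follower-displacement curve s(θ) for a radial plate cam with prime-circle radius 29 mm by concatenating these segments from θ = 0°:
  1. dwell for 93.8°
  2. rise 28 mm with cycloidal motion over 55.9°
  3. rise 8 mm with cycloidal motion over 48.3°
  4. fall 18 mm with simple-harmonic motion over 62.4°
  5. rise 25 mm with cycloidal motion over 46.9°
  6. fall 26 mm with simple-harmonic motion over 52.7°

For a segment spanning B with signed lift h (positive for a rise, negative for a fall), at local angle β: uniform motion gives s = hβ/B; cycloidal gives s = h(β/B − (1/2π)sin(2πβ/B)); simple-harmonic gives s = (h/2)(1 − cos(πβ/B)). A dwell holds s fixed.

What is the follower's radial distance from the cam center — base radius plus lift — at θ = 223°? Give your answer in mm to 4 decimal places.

seg 1 [0°–93.8°] dwell: s stays 0.0000
seg 2 [93.8°–149.7°] cycloidal, h=28: full span → s += 28 → s = 28.0000
seg 3 [149.7°–198°] cycloidal, h=8: full span → s += 8 → s = 36.0000
seg 4 [198°–260.4°] simple-harmonic, h=-18: θ=223° here. β=25, B=62.4. -18/2·(1 − cos(π·0.4006)) = -6.2361 → s = 29.7639
radial distance = base radius + s = 29 + 29.7639 = 58.7639

58.7639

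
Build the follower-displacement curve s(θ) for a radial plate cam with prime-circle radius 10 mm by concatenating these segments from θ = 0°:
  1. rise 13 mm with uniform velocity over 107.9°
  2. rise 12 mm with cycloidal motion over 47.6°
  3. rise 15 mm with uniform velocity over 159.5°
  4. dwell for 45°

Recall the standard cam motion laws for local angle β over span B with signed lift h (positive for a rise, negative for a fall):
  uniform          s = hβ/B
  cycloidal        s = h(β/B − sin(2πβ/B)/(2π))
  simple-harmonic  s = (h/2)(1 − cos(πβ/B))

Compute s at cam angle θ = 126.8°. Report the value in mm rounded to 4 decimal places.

seg 1 [0°–107.9°] uniform, h=13: full span → s += 13 → s = 13.0000
seg 2 [107.9°–155.5°] cycloidal, h=12: θ=126.8° here. β=18.9, B=47.6. 12·(0.3971 − sin(2π·0.3971)/(2π)) = 3.6138 → s = 16.6138

16.6138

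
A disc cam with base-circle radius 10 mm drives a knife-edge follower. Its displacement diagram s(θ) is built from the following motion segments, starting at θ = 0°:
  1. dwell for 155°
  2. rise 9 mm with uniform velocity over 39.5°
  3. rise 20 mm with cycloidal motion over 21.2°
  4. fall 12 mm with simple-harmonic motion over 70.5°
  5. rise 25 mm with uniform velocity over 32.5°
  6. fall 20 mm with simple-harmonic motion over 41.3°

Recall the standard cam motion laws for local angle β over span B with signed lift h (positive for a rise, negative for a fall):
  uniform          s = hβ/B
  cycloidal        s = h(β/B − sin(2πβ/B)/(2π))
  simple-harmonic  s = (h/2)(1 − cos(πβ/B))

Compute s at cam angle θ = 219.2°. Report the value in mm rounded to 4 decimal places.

seg 1 [0°–155°] dwell: s stays 0.0000
seg 2 [155°–194.5°] uniform, h=9: full span → s += 9 → s = 9.0000
seg 3 [194.5°–215.7°] cycloidal, h=20: full span → s += 20 → s = 29.0000
seg 4 [215.7°–286.2°] simple-harmonic, h=-12: θ=219.2° here. β=3.5, B=70.5. -12/2·(1 − cos(π·0.0496)) = -0.0728 → s = 28.9272

28.9272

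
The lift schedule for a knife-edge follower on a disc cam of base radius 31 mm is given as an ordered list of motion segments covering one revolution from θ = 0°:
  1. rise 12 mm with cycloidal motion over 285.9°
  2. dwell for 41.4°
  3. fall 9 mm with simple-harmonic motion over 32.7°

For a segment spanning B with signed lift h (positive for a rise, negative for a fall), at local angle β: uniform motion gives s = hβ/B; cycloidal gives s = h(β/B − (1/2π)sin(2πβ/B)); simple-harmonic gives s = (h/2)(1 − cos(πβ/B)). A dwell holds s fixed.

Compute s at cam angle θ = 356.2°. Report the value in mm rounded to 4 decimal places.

seg 1 [0°–285.9°] cycloidal, h=12: full span → s += 12 → s = 12.0000
seg 2 [285.9°–327.3°] dwell: s stays 12.0000
seg 3 [327.3°–360°] simple-harmonic, h=-9: θ=356.2° here. β=28.9, B=32.7. -9/2·(1 − cos(π·0.8838)) = -8.7034 → s = 3.2966

3.2966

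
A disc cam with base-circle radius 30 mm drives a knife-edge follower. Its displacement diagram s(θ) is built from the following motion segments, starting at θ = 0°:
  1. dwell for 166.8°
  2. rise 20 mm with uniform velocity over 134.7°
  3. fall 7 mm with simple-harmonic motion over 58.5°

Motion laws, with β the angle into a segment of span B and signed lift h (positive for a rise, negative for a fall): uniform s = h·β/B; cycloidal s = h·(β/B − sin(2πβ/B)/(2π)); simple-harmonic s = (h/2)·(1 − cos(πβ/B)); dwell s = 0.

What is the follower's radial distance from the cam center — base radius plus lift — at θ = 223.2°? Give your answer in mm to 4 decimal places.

seg 1 [0°–166.8°] dwell: s stays 0.0000
seg 2 [166.8°–301.5°] uniform, h=20: θ=223.2° here. β=56.4, B=134.7. 20·56.4/134.7 = 8.3742 → s = 8.3742
radial distance = base radius + s = 30 + 8.3742 = 38.3742

38.3742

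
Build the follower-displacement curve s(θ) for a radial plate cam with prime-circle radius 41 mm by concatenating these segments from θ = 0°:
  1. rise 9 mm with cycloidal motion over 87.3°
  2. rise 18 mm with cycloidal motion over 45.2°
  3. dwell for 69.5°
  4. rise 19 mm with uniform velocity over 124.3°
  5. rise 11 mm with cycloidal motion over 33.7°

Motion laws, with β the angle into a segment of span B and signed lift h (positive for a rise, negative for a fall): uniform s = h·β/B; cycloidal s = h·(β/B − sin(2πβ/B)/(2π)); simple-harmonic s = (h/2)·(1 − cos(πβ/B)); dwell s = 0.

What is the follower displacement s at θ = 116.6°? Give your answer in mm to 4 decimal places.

seg 1 [0°–87.3°] cycloidal, h=9: full span → s += 9 → s = 9.0000
seg 2 [87.3°–132.5°] cycloidal, h=18: θ=116.6° here. β=29.3, B=45.2. 18·(0.6482 − sin(2π·0.6482)/(2π)) = 13.9669 → s = 22.9669

22.9669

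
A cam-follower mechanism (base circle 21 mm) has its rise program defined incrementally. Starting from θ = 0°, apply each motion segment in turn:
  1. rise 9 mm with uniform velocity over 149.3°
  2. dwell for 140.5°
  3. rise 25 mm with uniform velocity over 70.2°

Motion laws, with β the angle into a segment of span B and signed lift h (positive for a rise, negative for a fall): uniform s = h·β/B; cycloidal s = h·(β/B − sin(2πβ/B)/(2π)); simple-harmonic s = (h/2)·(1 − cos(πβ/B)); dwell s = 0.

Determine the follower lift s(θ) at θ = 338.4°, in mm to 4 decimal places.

seg 1 [0°–149.3°] uniform, h=9: full span → s += 9 → s = 9.0000
seg 2 [149.3°–289.8°] dwell: s stays 9.0000
seg 3 [289.8°–360°] uniform, h=25: θ=338.4° here. β=48.6, B=70.2. 25·48.6/70.2 = 17.3077 → s = 26.3077

26.3077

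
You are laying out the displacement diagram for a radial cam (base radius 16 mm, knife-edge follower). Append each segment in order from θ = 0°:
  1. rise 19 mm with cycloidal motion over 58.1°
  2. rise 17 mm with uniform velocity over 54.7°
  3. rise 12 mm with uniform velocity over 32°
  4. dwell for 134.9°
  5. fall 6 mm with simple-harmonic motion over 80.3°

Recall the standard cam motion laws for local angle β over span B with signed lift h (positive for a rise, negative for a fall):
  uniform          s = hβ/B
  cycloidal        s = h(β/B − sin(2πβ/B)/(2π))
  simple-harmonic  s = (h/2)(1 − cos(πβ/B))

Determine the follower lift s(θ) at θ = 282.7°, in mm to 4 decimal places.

seg 1 [0°–58.1°] cycloidal, h=19: full span → s += 19 → s = 19.0000
seg 2 [58.1°–112.8°] uniform, h=17: full span → s += 17 → s = 36.0000
seg 3 [112.8°–144.8°] uniform, h=12: full span → s += 12 → s = 48.0000
seg 4 [144.8°–279.7°] dwell: s stays 48.0000
seg 5 [279.7°–360°] simple-harmonic, h=-6: θ=282.7° here. β=3, B=80.3. -6/2·(1 − cos(π·0.0374)) = -0.0206 → s = 47.9794

47.9794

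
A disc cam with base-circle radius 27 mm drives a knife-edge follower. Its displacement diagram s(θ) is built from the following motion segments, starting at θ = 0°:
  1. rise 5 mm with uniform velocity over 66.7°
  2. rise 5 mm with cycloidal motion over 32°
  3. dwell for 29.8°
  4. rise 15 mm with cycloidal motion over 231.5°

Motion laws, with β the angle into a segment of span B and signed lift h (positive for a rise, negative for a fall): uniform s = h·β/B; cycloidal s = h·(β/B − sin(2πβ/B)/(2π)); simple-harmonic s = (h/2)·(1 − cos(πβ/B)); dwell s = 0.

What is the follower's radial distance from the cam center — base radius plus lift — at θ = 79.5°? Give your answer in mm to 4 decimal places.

seg 1 [0°–66.7°] uniform, h=5: full span → s += 5 → s = 5.0000
seg 2 [66.7°–98.7°] cycloidal, h=5: θ=79.5° here. β=12.8, B=32. 5·(0.4000 − sin(2π·0.4000)/(2π)) = 1.5323 → s = 6.5323
radial distance = base radius + s = 27 + 6.5323 = 33.5323

33.5323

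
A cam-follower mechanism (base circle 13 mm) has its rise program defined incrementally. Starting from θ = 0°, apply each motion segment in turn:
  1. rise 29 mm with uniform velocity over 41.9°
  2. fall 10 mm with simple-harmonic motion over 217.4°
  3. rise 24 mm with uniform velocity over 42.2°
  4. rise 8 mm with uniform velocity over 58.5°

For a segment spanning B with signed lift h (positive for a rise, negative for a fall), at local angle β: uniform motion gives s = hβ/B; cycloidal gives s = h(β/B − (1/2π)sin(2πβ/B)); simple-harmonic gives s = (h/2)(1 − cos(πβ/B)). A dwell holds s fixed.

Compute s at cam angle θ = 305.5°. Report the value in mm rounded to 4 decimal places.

seg 1 [0°–41.9°] uniform, h=29: full span → s += 29 → s = 29.0000
seg 2 [41.9°–259.3°] simple-harmonic, h=-10: full span → s += -10 → s = 19.0000
seg 3 [259.3°–301.5°] uniform, h=24: full span → s += 24 → s = 43.0000
seg 4 [301.5°–360°] uniform, h=8: θ=305.5° here. β=4, B=58.5. 8·4/58.5 = 0.5470 → s = 43.5470

43.5470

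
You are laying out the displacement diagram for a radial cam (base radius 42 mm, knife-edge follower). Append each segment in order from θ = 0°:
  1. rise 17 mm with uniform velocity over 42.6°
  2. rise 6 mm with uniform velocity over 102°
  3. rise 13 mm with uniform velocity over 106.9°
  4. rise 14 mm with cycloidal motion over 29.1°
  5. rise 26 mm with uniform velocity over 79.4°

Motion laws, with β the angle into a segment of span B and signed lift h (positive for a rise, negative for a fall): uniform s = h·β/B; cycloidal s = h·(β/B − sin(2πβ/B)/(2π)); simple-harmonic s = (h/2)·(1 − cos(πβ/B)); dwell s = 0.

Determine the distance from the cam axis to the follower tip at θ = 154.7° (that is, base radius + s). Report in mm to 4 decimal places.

seg 1 [0°–42.6°] uniform, h=17: full span → s += 17 → s = 17.0000
seg 2 [42.6°–144.6°] uniform, h=6: full span → s += 6 → s = 23.0000
seg 3 [144.6°–251.5°] uniform, h=13: θ=154.7° here. β=10.1, B=106.9. 13·10.1/106.9 = 1.2283 → s = 24.2283
radial distance = base radius + s = 42 + 24.2283 = 66.2283

66.2283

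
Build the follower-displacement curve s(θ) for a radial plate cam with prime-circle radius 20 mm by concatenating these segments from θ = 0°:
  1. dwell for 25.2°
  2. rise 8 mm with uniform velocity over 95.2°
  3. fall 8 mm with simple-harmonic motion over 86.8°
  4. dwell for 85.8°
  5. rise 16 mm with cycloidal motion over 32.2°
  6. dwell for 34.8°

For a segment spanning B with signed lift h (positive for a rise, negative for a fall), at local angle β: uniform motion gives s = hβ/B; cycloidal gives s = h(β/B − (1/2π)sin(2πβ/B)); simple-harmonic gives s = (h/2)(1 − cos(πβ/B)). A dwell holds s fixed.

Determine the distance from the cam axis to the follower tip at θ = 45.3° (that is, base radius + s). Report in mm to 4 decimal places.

seg 1 [0°–25.2°] dwell: s stays 0.0000
seg 2 [25.2°–120.4°] uniform, h=8: θ=45.3° here. β=20.1, B=95.2. 8·20.1/95.2 = 1.6891 → s = 1.6891
radial distance = base radius + s = 20 + 1.6891 = 21.6891

21.6891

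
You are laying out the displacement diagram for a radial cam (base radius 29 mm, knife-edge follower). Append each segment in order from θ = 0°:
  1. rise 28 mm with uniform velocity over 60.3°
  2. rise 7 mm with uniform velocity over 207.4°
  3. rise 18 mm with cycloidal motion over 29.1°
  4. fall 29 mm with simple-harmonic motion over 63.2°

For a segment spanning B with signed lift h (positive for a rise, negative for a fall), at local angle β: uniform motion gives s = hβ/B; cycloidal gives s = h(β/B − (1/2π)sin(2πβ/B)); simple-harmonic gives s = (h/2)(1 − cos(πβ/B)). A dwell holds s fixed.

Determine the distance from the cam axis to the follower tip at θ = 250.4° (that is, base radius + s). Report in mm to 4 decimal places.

seg 1 [0°–60.3°] uniform, h=28: full span → s += 28 → s = 28.0000
seg 2 [60.3°–267.7°] uniform, h=7: θ=250.4° here. β=190.1, B=207.4. 7·190.1/207.4 = 6.4161 → s = 34.4161
radial distance = base radius + s = 29 + 34.4161 = 63.4161

63.4161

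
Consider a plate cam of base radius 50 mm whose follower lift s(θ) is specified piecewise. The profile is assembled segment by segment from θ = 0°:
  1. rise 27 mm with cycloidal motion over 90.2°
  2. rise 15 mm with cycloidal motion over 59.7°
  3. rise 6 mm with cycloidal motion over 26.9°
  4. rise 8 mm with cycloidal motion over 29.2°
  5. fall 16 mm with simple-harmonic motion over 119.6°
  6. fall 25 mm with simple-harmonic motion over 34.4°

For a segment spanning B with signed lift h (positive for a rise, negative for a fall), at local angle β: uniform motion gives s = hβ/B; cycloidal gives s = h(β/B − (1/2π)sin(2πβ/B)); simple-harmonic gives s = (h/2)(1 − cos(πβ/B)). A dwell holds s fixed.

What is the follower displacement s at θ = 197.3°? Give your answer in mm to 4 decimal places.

seg 1 [0°–90.2°] cycloidal, h=27: full span → s += 27 → s = 27.0000
seg 2 [90.2°–149.9°] cycloidal, h=15: full span → s += 15 → s = 42.0000
seg 3 [149.9°–176.8°] cycloidal, h=6: full span → s += 6 → s = 48.0000
seg 4 [176.8°–206°] cycloidal, h=8: θ=197.3° here. β=20.5, B=29.2. 8·(0.7021 − sin(2π·0.7021)/(2π)) = 6.8323 → s = 54.8323

54.8323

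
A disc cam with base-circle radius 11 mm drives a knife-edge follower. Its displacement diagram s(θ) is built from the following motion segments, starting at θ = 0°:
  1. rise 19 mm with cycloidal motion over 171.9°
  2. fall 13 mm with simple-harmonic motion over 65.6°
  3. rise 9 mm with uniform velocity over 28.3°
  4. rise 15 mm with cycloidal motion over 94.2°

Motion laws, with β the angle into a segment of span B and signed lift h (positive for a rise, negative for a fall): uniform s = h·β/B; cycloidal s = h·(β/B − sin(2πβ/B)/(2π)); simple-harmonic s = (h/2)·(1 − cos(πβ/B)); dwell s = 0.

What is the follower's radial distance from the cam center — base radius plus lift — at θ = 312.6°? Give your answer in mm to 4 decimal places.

seg 1 [0°–171.9°] cycloidal, h=19: full span → s += 19 → s = 19.0000
seg 2 [171.9°–237.5°] simple-harmonic, h=-13: full span → s += -13 → s = 6.0000
seg 3 [237.5°–265.8°] uniform, h=9: full span → s += 9 → s = 15.0000
seg 4 [265.8°–360°] cycloidal, h=15: θ=312.6° here. β=46.8, B=94.2. 15·(0.4968 − sin(2π·0.4968)/(2π)) = 7.4045 → s = 22.4045
radial distance = base radius + s = 11 + 22.4045 = 33.4045

33.4045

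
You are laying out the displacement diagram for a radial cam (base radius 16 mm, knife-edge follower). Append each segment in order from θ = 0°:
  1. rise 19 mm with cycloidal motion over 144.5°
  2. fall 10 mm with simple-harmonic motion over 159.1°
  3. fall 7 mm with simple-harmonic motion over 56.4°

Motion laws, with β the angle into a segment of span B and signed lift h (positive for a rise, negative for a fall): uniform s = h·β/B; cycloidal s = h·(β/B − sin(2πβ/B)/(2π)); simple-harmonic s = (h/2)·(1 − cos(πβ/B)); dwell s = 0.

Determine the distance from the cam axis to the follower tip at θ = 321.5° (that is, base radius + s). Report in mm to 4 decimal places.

seg 1 [0°–144.5°] cycloidal, h=19: full span → s += 19 → s = 19.0000
seg 2 [144.5°–303.6°] simple-harmonic, h=-10: full span → s += -10 → s = 9.0000
seg 3 [303.6°–360°] simple-harmonic, h=-7: θ=321.5° here. β=17.9, B=56.4. -7/2·(1 − cos(π·0.3174)) = -1.6003 → s = 7.3997
radial distance = base radius + s = 16 + 7.3997 = 23.3997

23.3997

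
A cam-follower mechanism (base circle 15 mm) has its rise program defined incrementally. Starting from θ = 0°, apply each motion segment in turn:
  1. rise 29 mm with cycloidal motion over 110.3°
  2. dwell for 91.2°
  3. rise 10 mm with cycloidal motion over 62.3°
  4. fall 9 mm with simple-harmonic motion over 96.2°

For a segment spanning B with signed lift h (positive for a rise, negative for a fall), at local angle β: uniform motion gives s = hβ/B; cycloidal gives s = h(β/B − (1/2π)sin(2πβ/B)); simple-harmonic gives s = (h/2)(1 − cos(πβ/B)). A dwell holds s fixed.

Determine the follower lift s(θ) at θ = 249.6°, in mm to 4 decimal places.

seg 1 [0°–110.3°] cycloidal, h=29: full span → s += 29 → s = 29.0000
seg 2 [110.3°–201.5°] dwell: s stays 29.0000
seg 3 [201.5°–263.8°] cycloidal, h=10: θ=249.6° here. β=48.1, B=62.3. 10·(0.7721 − sin(2π·0.7721)/(2π)) = 9.2970 → s = 38.2970

38.2970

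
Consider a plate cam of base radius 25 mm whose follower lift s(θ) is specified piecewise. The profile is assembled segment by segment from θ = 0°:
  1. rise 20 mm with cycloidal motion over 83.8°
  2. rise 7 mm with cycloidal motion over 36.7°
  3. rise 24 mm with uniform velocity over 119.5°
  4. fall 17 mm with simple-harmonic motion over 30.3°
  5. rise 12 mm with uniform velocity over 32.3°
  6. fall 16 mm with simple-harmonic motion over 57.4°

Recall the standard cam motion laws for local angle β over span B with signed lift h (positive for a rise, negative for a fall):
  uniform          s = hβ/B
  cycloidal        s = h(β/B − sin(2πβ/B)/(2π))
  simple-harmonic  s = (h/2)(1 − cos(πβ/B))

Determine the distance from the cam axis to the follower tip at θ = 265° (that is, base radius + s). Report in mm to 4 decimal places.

seg 1 [0°–83.8°] cycloidal, h=20: full span → s += 20 → s = 20.0000
seg 2 [83.8°–120.5°] cycloidal, h=7: full span → s += 7 → s = 27.0000
seg 3 [120.5°–240°] uniform, h=24: full span → s += 24 → s = 51.0000
seg 4 [240°–270.3°] simple-harmonic, h=-17: θ=265° here. β=25, B=30.3. -17/2·(1 − cos(π·0.8251)) = -15.7486 → s = 35.2514
radial distance = base radius + s = 25 + 35.2514 = 60.2514

60.2514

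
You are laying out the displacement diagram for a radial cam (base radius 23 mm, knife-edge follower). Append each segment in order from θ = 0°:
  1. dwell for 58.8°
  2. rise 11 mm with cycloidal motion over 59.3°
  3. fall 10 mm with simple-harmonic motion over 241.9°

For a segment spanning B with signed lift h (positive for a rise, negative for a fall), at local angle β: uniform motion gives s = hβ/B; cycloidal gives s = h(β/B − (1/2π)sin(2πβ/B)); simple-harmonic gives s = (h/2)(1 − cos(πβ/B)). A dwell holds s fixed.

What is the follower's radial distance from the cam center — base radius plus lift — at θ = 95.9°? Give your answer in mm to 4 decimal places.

seg 1 [0°–58.8°] dwell: s stays 0.0000
seg 2 [58.8°–118.1°] cycloidal, h=11: θ=95.9° here. β=37.1, B=59.3. 11·(0.6256 − sin(2π·0.6256)/(2π)) = 8.1248 → s = 8.1248
radial distance = base radius + s = 23 + 8.1248 = 31.1248

31.1248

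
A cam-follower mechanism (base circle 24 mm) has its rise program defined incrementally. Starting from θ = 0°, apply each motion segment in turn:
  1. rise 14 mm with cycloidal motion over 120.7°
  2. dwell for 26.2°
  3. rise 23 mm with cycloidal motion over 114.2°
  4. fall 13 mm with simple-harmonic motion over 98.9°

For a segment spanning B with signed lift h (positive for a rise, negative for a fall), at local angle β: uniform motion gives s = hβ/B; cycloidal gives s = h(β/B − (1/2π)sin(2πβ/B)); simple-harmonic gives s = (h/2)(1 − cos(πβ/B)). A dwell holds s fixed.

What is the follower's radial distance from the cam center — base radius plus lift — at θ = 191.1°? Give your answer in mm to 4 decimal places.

seg 1 [0°–120.7°] cycloidal, h=14: full span → s += 14 → s = 14.0000
seg 2 [120.7°–146.9°] dwell: s stays 14.0000
seg 3 [146.9°–261.1°] cycloidal, h=23: θ=191.1° here. β=44.2, B=114.2. 23·(0.3870 − sin(2π·0.3870)/(2π)) = 6.5166 → s = 20.5166
radial distance = base radius + s = 24 + 20.5166 = 44.5166

44.5166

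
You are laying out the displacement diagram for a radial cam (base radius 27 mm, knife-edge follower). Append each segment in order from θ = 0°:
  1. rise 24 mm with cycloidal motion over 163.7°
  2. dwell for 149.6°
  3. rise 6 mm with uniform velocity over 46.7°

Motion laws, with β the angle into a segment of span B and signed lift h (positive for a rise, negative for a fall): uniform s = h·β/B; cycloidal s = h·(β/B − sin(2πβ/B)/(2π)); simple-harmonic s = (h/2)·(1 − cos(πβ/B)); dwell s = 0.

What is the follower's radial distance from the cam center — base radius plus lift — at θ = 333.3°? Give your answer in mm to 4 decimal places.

seg 1 [0°–163.7°] cycloidal, h=24: full span → s += 24 → s = 24.0000
seg 2 [163.7°–313.3°] dwell: s stays 24.0000
seg 3 [313.3°–360°] uniform, h=6: θ=333.3° here. β=20, B=46.7. 6·20/46.7 = 2.5696 → s = 26.5696
radial distance = base radius + s = 27 + 26.5696 = 53.5696

53.5696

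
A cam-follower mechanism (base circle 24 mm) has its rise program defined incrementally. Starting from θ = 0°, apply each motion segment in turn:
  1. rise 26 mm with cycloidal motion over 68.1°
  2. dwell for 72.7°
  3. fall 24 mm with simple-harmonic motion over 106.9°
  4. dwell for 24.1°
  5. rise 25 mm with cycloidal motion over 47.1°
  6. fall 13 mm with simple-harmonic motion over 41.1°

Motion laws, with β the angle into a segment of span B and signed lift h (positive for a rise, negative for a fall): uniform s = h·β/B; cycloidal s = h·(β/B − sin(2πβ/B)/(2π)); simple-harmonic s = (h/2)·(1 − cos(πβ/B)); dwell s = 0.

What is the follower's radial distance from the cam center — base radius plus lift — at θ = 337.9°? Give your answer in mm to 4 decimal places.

seg 1 [0°–68.1°] cycloidal, h=26: full span → s += 26 → s = 26.0000
seg 2 [68.1°–140.8°] dwell: s stays 26.0000
seg 3 [140.8°–247.7°] simple-harmonic, h=-24: full span → s += -24 → s = 2.0000
seg 4 [247.7°–271.8°] dwell: s stays 2.0000
seg 5 [271.8°–318.9°] cycloidal, h=25: full span → s += 25 → s = 27.0000
seg 6 [318.9°–360°] simple-harmonic, h=-13: θ=337.9° here. β=19, B=41.1. -13/2·(1 − cos(π·0.4623)) = -5.7317 → s = 21.2683
radial distance = base radius + s = 24 + 21.2683 = 45.2683

45.2683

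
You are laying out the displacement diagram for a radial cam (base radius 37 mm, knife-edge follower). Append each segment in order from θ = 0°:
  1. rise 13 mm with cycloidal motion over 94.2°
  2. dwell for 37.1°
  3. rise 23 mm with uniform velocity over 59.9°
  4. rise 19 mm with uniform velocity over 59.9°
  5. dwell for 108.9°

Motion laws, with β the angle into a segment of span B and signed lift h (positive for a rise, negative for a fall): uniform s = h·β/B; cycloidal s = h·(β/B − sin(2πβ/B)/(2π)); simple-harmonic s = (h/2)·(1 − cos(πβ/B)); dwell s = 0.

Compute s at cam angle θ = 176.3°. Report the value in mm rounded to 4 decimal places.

seg 1 [0°–94.2°] cycloidal, h=13: full span → s += 13 → s = 13.0000
seg 2 [94.2°–131.3°] dwell: s stays 13.0000
seg 3 [131.3°–191.2°] uniform, h=23: θ=176.3° here. β=45, B=59.9. 23·45/59.9 = 17.2788 → s = 30.2788

30.2788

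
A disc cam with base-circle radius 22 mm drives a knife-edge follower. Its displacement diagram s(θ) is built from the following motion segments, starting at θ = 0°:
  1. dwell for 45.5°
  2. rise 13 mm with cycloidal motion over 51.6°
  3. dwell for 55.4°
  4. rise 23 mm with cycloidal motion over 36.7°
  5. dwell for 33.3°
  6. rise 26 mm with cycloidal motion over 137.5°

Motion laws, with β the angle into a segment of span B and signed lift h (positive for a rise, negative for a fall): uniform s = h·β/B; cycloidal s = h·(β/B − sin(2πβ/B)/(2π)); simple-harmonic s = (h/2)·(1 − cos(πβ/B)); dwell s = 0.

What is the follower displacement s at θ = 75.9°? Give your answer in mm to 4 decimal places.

seg 1 [0°–45.5°] dwell: s stays 0.0000
seg 2 [45.5°–97.1°] cycloidal, h=13: θ=75.9° here. β=30.4, B=51.6. 13·(0.5891 − sin(2π·0.5891)/(2π)) = 8.7582 → s = 8.7582

8.7582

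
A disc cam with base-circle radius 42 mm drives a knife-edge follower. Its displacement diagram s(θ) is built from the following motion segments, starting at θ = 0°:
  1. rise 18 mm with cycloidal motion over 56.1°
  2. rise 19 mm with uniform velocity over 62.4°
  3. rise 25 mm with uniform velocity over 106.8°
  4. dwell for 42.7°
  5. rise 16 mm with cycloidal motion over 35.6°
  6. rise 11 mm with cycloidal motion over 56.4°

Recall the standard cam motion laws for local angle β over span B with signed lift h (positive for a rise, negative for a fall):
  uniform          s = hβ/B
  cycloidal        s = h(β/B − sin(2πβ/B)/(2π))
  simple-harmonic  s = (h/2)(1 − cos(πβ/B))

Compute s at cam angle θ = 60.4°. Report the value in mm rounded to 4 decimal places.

seg 1 [0°–56.1°] cycloidal, h=18: full span → s += 18 → s = 18.0000
seg 2 [56.1°–118.5°] uniform, h=19: θ=60.4° here. β=4.3, B=62.4. 19·4.3/62.4 = 1.3093 → s = 19.3093

19.3093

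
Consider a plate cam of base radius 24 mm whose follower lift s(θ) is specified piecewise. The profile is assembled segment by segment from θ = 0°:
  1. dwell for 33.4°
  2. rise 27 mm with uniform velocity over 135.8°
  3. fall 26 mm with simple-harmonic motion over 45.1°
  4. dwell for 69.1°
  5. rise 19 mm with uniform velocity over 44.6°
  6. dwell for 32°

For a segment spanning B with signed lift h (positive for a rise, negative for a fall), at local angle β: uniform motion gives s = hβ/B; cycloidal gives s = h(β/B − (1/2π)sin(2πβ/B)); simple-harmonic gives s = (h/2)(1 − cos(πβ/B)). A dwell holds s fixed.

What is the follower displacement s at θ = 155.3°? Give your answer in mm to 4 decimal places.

seg 1 [0°–33.4°] dwell: s stays 0.0000
seg 2 [33.4°–169.2°] uniform, h=27: θ=155.3° here. β=121.9, B=135.8. 27·121.9/135.8 = 24.2364 → s = 24.2364

24.2364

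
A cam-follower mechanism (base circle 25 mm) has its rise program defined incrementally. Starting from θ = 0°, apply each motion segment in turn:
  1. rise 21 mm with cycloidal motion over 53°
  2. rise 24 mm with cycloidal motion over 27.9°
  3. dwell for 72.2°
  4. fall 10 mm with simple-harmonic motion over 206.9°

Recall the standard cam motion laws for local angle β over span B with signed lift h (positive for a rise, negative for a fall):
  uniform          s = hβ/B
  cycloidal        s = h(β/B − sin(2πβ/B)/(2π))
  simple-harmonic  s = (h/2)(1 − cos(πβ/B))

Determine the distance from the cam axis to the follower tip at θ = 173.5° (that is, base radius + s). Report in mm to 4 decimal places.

seg 1 [0°–53°] cycloidal, h=21: full span → s += 21 → s = 21.0000
seg 2 [53°–80.9°] cycloidal, h=24: full span → s += 24 → s = 45.0000
seg 3 [80.9°–153.1°] dwell: s stays 45.0000
seg 4 [153.1°–360°] simple-harmonic, h=-10: θ=173.5° here. β=20.4, B=206.9. -10/2·(1 − cos(π·0.0986)) = -0.2380 → s = 44.7620
radial distance = base radius + s = 25 + 44.7620 = 69.7620

69.7620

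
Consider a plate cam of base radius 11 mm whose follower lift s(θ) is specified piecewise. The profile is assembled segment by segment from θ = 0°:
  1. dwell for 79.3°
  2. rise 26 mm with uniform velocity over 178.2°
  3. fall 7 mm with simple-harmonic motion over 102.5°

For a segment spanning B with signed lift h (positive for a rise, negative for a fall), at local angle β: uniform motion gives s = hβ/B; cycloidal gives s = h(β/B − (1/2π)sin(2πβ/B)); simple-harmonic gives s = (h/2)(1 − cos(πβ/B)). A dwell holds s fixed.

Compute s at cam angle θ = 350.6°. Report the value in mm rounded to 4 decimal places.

seg 1 [0°–79.3°] dwell: s stays 0.0000
seg 2 [79.3°–257.5°] uniform, h=26: full span → s += 26 → s = 26.0000
seg 3 [257.5°–360°] simple-harmonic, h=-7: θ=350.6° here. β=93.1, B=102.5. -7/2·(1 − cos(π·0.9083)) = -6.8557 → s = 19.1443

19.1443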